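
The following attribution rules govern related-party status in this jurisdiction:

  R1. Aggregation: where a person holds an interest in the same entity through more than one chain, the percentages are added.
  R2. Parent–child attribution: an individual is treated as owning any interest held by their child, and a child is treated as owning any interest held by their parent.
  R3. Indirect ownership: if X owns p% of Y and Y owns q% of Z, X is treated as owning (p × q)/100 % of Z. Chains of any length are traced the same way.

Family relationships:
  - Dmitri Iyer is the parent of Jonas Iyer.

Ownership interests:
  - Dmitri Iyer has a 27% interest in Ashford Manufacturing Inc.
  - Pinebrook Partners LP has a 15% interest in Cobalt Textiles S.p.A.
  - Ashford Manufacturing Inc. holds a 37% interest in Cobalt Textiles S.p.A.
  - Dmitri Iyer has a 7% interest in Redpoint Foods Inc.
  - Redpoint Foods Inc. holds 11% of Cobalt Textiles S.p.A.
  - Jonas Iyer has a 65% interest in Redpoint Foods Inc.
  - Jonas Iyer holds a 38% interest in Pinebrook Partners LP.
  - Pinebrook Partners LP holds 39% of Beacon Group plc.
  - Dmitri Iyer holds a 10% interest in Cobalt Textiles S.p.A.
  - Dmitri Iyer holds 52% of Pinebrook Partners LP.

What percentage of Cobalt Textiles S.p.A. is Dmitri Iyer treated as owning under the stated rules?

By parent–child attribution (R2), Dmitri Iyer is treated as also owning Jonas Iyer's interest in Redpoint Foods Inc, giving 7% + 65% = 72%.
By parent–child attribution (R2), Dmitri Iyer is treated as also owning Jonas Iyer's interest in Pinebrook Partners LP, giving 52% + 38% = 90%.
Chain via Redpoint Foods Inc. (R3): 72% × 11% = 7.92% of Cobalt Textiles S.p.A.
Chain via Ashford Manufacturing Inc. (R3): 27% × 37% = 9.99% of Cobalt Textiles S.p.A.
Chain via Pinebrook Partners LP (R3): 90% × 15% = 13.5% of Cobalt Textiles S.p.A.
Direct interest in Cobalt Textiles S.p.A: 10%.
Aggregating (R1): 7.92% + 9.99% + 13.5% + 10% = 41.41%.

41.41%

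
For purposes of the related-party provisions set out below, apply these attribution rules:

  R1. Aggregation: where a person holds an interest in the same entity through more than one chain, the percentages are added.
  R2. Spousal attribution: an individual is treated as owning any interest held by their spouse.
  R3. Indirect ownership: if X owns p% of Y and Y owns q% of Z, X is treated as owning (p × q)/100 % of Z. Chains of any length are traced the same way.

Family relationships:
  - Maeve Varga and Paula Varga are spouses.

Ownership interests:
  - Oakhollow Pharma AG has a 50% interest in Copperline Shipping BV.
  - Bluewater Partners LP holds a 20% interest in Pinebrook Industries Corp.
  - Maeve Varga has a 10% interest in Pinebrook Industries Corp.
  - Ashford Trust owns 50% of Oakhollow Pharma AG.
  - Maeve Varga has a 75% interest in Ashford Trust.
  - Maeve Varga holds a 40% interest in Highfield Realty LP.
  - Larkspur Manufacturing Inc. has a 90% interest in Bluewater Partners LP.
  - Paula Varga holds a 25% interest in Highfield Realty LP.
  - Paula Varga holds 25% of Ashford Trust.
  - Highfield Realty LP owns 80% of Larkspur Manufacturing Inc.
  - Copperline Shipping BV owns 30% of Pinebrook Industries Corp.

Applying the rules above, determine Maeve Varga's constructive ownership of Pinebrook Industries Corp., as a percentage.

By spousal attribution (R2), Maeve Varga is treated as also owning Paula Varga's interest in Ashford Trust, giving 75% + 25% = 100%.
By spousal attribution (R2), Maeve Varga is treated as also owning Paula Varga's interest in Highfield Realty LP, giving 40% + 25% = 65%.
Chain via Ashford Trust → Oakhollow Pharma AG → Copperline Shipping BV (R3): 100% × 50% × 50% × 30% = 7.5% of Pinebrook Industries Corp.
Chain via Highfield Realty LP → Larkspur Manufacturing Inc. → Bluewater Partners LP (R3): 65% × 80% × 90% × 20% = 9.36% of Pinebrook Industries Corp.
Direct interest in Pinebrook Industries Corp: 10%.
Aggregating (R1): 7.5% + 9.36% + 10% = 26.86%.

26.86%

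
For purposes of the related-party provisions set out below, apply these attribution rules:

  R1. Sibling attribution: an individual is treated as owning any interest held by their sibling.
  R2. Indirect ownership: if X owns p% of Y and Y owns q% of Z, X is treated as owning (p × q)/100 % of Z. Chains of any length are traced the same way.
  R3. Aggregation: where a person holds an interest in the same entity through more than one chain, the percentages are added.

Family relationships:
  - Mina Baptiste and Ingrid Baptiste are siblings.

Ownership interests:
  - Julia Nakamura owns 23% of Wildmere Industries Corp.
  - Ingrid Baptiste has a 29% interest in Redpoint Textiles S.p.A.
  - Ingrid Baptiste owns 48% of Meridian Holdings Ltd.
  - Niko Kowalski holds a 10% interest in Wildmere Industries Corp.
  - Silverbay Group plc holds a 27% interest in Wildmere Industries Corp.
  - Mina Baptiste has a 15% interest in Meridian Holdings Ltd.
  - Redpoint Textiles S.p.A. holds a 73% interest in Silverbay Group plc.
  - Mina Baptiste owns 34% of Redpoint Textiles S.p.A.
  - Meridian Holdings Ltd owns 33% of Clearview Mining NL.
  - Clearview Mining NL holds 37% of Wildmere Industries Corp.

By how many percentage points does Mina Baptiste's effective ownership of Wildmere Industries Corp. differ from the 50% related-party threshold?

By sibling attribution (R1), Mina Baptiste is treated as also owning Ingrid Baptiste's interest in Redpoint Textiles S.p.A, giving 34% + 29% = 63%.
By sibling attribution (R1), Mina Baptiste is treated as also owning Ingrid Baptiste's interest in Meridian Holdings Ltd, giving 15% + 48% = 63%.
Chain via Redpoint Textiles S.p.A. → Silverbay Group plc (R2): 63% × 73% × 27% = 12.4173% of Wildmere Industries Corp.
Chain via Meridian Holdings Ltd → Clearview Mining NL (R2): 63% × 33% × 37% = 7.6923% of Wildmere Industries Corp.
Aggregating (R3): 12.4173% + 7.6923% = 20.1096%.
20.1096% falls short of the 50% threshold by 29.8904 percentage points.

29.8904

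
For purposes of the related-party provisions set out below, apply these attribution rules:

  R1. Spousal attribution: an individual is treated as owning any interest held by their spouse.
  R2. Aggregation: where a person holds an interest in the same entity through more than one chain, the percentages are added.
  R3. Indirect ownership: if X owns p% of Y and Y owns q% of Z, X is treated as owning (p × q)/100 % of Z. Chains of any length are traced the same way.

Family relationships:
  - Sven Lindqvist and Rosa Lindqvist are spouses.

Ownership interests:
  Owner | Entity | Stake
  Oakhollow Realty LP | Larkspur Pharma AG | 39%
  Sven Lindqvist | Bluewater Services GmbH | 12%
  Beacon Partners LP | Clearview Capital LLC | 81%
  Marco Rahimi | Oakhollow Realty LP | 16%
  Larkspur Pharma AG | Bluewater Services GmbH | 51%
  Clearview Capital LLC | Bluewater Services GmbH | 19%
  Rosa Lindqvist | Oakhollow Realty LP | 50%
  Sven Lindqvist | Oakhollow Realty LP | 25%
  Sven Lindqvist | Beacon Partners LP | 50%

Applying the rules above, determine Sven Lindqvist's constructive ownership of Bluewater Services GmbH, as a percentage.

34.6125%

By spousal attribution (R1), Sven Lindqvist is treated as also owning Rosa Lindqvist's interest in Oakhollow Realty LP, giving 25% + 50% = 75%.
Chain via Oakhollow Realty LP → Larkspur Pharma AG (R3): 75% × 39% × 51% = 14.9175% of Bluewater Services GmbH.
Chain via Beacon Partners LP → Clearview Capital LLC (R3): 50% × 81% × 19% = 7.695% of Bluewater Services GmbH.
Direct interest in Bluewater Services GmbH: 12%.
Aggregating (R2): 14.9175% + 7.695% + 12% = 34.6125%.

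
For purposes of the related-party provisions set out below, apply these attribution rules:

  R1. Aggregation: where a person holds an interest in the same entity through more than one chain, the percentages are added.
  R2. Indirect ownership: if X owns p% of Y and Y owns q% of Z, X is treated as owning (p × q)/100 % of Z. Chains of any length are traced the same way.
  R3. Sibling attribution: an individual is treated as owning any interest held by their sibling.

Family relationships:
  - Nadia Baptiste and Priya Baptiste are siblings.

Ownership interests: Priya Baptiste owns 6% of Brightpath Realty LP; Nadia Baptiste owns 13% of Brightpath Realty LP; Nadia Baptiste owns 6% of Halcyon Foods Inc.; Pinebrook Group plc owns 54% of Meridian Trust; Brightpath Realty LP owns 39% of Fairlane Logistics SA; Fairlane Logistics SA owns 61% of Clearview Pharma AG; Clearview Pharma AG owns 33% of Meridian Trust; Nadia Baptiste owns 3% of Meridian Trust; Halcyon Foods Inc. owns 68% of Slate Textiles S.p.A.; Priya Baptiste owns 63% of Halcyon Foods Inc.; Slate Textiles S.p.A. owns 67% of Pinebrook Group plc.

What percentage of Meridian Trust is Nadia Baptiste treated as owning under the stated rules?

By sibling attribution (R3), Nadia Baptiste is treated as also owning Priya Baptiste's interest in Halcyon Foods Inc, giving 6% + 63% = 69%.
By sibling attribution (R3), Nadia Baptiste is treated as also owning Priya Baptiste's interest in Brightpath Realty LP, giving 13% + 6% = 19%.
Chain via Halcyon Foods Inc. → Slate Textiles S.p.A. → Pinebrook Group plc (R2): 69% × 68% × 67% × 54% = 16.975656% of Meridian Trust.
Chain via Brightpath Realty LP → Fairlane Logistics SA → Clearview Pharma AG (R2): 19% × 39% × 61% × 33% = 1.491633% of Meridian Trust.
Direct interest in Meridian Trust: 3%.
Aggregating (R1): 16.975656% + 1.491633% + 3% = 21.467289%.

21.467289%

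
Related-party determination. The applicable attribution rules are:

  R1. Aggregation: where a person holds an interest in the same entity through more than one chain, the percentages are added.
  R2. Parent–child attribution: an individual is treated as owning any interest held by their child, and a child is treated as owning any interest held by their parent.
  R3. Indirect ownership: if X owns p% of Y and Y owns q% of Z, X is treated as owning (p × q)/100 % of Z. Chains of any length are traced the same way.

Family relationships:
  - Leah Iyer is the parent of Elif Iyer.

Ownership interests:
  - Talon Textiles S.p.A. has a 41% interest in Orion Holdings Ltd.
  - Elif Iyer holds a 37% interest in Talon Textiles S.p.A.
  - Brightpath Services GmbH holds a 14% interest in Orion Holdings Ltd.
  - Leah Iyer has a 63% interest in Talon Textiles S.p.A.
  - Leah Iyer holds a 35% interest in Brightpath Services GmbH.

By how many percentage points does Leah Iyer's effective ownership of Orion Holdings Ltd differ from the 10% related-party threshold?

By parent–child attribution (R2), Leah Iyer is treated as also owning Elif Iyer's interest in Talon Textiles S.p.A, giving 63% + 37% = 100%.
Chain via Brightpath Services GmbH (R3): 35% × 14% = 4.9% of Orion Holdings Ltd.
Chain via Talon Textiles S.p.A. (R3): 100% × 41% = 41% of Orion Holdings Ltd.
Aggregating (R1): 4.9% + 41% = 45.9%.
45.9% exceeds the 10% threshold by 35.9 percentage points.

35.9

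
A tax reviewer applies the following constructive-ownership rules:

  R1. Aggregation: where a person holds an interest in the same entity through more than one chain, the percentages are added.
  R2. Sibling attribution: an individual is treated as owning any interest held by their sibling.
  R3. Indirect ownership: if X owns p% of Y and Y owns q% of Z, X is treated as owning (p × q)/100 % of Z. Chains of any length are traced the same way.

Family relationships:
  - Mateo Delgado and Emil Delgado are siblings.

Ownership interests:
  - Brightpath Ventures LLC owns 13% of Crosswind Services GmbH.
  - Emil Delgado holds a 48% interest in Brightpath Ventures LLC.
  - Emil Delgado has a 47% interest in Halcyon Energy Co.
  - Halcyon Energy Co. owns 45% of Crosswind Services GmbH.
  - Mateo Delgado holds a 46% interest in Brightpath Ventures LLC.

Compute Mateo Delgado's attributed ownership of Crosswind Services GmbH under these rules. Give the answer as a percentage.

33.37%

By sibling attribution (R2), Mateo Delgado is treated as also owning Emil Delgado's interest in Brightpath Ventures LLC, giving 46% + 48% = 94%.
By sibling attribution (R2), Mateo Delgado is treated as owning Emil Delgado's 47% interest in Halcyon Energy Co.
Chain via Brightpath Ventures LLC (R3): 94% × 13% = 12.22% of Crosswind Services GmbH.
Chain via Halcyon Energy Co. (R3): 47% × 45% = 21.15% of Crosswind Services GmbH.
Aggregating (R1): 12.22% + 21.15% = 33.37%.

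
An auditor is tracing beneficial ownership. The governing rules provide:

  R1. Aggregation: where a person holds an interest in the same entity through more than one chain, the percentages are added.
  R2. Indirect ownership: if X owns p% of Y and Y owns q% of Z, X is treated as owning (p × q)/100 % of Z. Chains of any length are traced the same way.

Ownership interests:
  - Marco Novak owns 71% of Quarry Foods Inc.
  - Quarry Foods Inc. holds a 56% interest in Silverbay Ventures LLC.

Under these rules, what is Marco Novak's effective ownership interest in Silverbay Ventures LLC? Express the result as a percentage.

Chain via Quarry Foods Inc. (R2): 71% × 56% = 39.76% of Silverbay Ventures LLC.

39.76%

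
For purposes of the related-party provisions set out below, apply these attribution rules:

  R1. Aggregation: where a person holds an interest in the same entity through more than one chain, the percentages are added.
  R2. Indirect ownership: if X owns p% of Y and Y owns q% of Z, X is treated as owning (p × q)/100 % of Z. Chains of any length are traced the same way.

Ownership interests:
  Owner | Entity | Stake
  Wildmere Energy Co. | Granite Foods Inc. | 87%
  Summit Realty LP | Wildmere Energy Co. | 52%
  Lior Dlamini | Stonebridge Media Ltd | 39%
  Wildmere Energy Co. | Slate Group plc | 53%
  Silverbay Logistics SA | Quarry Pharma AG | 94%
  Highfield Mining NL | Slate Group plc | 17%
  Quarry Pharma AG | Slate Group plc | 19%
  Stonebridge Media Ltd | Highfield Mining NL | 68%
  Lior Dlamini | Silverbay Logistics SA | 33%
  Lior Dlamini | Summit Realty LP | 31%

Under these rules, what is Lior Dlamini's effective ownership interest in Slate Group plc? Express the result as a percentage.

18.9458%

Chain via Silverbay Logistics SA → Quarry Pharma AG (R2): 33% × 94% × 19% = 5.8938% of Slate Group plc.
Chain via Summit Realty LP → Wildmere Energy Co. (R2): 31% × 52% × 53% = 8.5436% of Slate Group plc.
Chain via Stonebridge Media Ltd → Highfield Mining NL (R2): 39% × 68% × 17% = 4.5084% of Slate Group plc.
Aggregating (R1): 5.8938% + 8.5436% + 4.5084% = 18.9458%.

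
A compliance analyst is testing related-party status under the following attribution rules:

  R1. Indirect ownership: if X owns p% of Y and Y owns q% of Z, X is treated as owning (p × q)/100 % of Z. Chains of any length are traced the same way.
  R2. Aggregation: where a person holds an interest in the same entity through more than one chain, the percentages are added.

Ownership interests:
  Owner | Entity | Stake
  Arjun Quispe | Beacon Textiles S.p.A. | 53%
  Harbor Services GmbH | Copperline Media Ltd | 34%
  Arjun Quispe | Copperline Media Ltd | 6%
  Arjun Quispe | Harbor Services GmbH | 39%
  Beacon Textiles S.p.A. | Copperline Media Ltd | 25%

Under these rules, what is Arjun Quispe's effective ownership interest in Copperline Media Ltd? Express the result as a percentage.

32.51%

Chain via Beacon Textiles S.p.A. (R1): 53% × 25% = 13.25% of Copperline Media Ltd.
Chain via Harbor Services GmbH (R1): 39% × 34% = 13.26% of Copperline Media Ltd.
Direct interest in Copperline Media Ltd: 6%.
Aggregating (R2): 13.25% + 13.26% + 6% = 32.51%.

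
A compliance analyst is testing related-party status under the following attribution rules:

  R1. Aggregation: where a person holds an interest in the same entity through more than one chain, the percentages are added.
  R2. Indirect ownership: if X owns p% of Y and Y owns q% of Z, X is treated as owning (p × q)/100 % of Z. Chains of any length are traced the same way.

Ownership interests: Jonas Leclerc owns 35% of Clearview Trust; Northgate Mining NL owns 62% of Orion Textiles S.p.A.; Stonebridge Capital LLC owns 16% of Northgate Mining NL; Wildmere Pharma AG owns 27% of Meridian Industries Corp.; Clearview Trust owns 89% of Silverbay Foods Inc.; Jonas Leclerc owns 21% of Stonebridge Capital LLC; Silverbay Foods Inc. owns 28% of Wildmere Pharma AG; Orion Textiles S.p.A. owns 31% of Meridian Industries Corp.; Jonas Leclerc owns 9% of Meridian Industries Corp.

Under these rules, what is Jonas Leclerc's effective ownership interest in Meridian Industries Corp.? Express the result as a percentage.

12.000732%

Chain via Clearview Trust → Silverbay Foods Inc. → Wildmere Pharma AG (R2): 35% × 89% × 28% × 27% = 2.35494% of Meridian Industries Corp.
Chain via Stonebridge Capital LLC → Northgate Mining NL → Orion Textiles S.p.A. (R2): 21% × 16% × 62% × 31% = 0.645792% of Meridian Industries Corp.
Direct interest in Meridian Industries Corp: 9%.
Aggregating (R1): 2.35494% + 0.645792% + 9% = 12.000732%.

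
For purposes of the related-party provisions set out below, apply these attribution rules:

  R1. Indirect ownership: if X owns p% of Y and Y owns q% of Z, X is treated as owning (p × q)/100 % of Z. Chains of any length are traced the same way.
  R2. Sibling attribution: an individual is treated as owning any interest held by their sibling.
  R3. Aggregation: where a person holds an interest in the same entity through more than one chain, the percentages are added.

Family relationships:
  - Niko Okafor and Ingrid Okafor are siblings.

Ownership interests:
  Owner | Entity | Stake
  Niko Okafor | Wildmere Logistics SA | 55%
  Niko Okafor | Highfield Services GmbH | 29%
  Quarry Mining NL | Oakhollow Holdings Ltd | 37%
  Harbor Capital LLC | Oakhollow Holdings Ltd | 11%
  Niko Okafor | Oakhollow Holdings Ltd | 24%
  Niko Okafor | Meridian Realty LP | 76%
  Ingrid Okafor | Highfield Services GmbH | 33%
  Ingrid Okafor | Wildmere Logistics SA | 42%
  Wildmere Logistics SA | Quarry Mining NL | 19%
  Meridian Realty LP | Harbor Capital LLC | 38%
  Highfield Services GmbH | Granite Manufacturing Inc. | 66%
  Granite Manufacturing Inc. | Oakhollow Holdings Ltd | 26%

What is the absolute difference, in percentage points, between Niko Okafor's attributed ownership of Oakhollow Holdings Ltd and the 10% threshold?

34.6351

By sibling attribution (R2), Niko Okafor is treated as also owning Ingrid Okafor's interest in Highfield Services GmbH, giving 29% + 33% = 62%.
By sibling attribution (R2), Niko Okafor is treated as also owning Ingrid Okafor's interest in Wildmere Logistics SA, giving 55% + 42% = 97%.
Chain via Highfield Services GmbH → Granite Manufacturing Inc. (R1): 62% × 66% × 26% = 10.6392% of Oakhollow Holdings Ltd.
Chain via Meridian Realty LP → Harbor Capital LLC (R1): 76% × 38% × 11% = 3.1768% of Oakhollow Holdings Ltd.
Chain via Wildmere Logistics SA → Quarry Mining NL (R1): 97% × 19% × 37% = 6.8191% of Oakhollow Holdings Ltd.
Direct interest in Oakhollow Holdings Ltd: 24%.
Aggregating (R3): 10.6392% + 3.1768% + 6.8191% + 24% = 44.6351%.
44.6351% exceeds the 10% threshold by 34.6351 percentage points.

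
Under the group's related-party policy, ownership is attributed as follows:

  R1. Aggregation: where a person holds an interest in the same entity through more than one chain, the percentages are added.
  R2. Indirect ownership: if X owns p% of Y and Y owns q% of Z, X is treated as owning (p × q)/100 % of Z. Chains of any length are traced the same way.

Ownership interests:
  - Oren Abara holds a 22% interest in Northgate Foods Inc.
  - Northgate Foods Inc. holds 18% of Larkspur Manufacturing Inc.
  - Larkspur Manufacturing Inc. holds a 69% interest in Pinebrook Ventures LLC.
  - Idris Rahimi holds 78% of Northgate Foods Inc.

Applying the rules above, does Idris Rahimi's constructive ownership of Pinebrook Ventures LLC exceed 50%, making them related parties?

Chain via Northgate Foods Inc. → Larkspur Manufacturing Inc. (R2): 78% × 18% × 69% = 9.6876% of Pinebrook Ventures LLC.
9.6876% does not exceed the 50% threshold, so Idris is not a related party to Pinebrook Ventures LLC.

No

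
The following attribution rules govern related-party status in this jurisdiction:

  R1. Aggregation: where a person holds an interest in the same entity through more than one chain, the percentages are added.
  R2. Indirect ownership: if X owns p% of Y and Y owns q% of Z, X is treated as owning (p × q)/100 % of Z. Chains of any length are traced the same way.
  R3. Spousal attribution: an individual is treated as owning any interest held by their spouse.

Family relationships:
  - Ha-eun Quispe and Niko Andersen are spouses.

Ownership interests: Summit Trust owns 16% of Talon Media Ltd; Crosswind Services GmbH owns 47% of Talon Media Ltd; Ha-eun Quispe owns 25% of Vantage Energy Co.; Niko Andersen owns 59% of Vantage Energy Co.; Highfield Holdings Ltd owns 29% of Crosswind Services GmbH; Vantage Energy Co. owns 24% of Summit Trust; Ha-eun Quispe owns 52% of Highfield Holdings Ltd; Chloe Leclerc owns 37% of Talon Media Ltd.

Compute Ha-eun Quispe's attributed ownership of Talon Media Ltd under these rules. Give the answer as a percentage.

10.3132%

By spousal attribution (R3), Ha-eun Quispe is treated as also owning Niko Andersen's interest in Vantage Energy Co, giving 25% + 59% = 84%.
Chain via Highfield Holdings Ltd → Crosswind Services GmbH (R2): 52% × 29% × 47% = 7.0876% of Talon Media Ltd.
Chain via Vantage Energy Co. → Summit Trust (R2): 84% × 24% × 16% = 3.2256% of Talon Media Ltd.
Aggregating (R1): 7.0876% + 3.2256% = 10.3132%.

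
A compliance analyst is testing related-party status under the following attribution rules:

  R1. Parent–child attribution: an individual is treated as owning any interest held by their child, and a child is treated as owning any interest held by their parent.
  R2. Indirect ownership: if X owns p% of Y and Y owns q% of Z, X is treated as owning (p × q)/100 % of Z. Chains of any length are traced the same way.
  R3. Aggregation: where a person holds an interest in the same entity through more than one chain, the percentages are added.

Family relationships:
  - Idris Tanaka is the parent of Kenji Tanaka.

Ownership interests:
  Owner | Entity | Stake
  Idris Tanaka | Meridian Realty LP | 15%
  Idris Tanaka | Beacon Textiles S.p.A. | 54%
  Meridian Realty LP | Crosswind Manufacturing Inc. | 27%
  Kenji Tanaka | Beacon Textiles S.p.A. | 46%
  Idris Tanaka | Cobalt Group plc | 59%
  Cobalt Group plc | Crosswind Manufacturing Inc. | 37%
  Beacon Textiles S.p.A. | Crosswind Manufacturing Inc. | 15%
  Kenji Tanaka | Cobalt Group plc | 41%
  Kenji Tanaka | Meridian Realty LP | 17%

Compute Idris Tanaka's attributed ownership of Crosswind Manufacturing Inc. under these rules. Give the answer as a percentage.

60.64%

By parent–child attribution (R1), Idris Tanaka is treated as also owning Kenji Tanaka's interest in Beacon Textiles S.p.A, giving 54% + 46% = 100%.
By parent–child attribution (R1), Idris Tanaka is treated as also owning Kenji Tanaka's interest in Meridian Realty LP, giving 15% + 17% = 32%.
By parent–child attribution (R1), Idris Tanaka is treated as also owning Kenji Tanaka's interest in Cobalt Group plc, giving 59% + 41% = 100%.
Chain via Beacon Textiles S.p.A. (R2): 100% × 15% = 15% of Crosswind Manufacturing Inc.
Chain via Meridian Realty LP (R2): 32% × 27% = 8.64% of Crosswind Manufacturing Inc.
Chain via Cobalt Group plc (R2): 100% × 37% = 37% of Crosswind Manufacturing Inc.
Aggregating (R3): 15% + 8.64% + 37% = 60.64%.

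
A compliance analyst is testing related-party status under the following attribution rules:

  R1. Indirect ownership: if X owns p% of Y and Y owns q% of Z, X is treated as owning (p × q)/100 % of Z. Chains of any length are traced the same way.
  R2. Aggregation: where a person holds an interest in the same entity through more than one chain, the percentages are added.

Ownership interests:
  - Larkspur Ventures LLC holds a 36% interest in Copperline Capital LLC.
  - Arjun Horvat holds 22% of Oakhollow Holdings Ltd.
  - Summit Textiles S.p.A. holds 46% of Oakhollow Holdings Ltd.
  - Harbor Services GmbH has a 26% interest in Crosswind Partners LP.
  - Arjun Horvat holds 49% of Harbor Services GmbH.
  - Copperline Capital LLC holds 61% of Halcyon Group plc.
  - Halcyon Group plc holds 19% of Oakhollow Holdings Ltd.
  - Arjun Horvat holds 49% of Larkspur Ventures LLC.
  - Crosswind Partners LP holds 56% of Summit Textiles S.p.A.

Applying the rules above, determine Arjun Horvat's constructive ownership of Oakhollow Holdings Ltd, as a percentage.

27.3263%

Chain via Larkspur Ventures LLC → Copperline Capital LLC → Halcyon Group plc (R1): 49% × 36% × 61% × 19% = 2.044476% of Oakhollow Holdings Ltd.
Chain via Harbor Services GmbH → Crosswind Partners LP → Summit Textiles S.p.A. (R1): 49% × 26% × 56% × 46% = 3.281824% of Oakhollow Holdings Ltd.
Direct interest in Oakhollow Holdings Ltd: 22%.
Aggregating (R2): 2.044476% + 3.281824% + 22% = 27.3263%.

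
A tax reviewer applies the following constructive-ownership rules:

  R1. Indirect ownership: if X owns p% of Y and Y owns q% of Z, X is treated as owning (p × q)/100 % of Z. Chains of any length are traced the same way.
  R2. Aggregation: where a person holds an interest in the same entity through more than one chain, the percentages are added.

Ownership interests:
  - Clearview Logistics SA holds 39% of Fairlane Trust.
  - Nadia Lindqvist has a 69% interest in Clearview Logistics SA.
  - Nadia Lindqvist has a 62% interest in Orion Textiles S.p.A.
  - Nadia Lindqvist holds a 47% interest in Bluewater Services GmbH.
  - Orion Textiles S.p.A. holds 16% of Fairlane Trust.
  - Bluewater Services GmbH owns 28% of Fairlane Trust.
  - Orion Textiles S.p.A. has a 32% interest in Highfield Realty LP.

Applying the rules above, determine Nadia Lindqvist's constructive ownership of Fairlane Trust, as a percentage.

Chain via Clearview Logistics SA (R1): 69% × 39% = 26.91% of Fairlane Trust.
Chain via Orion Textiles S.p.A. (R1): 62% × 16% = 9.92% of Fairlane Trust.
Chain via Bluewater Services GmbH (R1): 47% × 28% = 13.16% of Fairlane Trust.
Aggregating (R2): 26.91% + 9.92% + 13.16% = 49.99%.

49.99%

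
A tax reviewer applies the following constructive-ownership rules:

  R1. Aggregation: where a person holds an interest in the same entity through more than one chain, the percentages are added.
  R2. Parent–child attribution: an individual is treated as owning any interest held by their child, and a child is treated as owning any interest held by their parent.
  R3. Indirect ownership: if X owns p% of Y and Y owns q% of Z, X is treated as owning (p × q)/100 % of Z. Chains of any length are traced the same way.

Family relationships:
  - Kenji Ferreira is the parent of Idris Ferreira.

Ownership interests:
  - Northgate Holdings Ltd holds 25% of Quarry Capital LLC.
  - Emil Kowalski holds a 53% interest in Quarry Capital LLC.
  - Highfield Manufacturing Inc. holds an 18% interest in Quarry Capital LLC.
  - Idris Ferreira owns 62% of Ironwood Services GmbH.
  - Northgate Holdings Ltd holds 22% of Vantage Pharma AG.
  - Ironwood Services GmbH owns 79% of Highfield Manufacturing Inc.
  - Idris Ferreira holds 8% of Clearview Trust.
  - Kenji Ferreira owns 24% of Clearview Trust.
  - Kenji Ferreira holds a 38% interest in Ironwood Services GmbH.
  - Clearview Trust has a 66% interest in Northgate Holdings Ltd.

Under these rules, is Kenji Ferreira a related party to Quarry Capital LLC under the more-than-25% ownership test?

By parent–child attribution (R2), Kenji Ferreira is treated as also owning Idris Ferreira's interest in Ironwood Services GmbH, giving 38% + 62% = 100%.
By parent–child attribution (R2), Kenji Ferreira is treated as also owning Idris Ferreira's interest in Clearview Trust, giving 24% + 8% = 32%.
Chain via Ironwood Services GmbH → Highfield Manufacturing Inc. (R3): 100% × 79% × 18% = 14.22% of Quarry Capital LLC.
Chain via Clearview Trust → Northgate Holdings Ltd (R3): 32% × 66% × 25% = 5.28% of Quarry Capital LLC.
Aggregating (R1): 14.22% + 5.28% = 19.5%.
19.5% does not exceed the 25% threshold, so Kenji is not a related party to Quarry Capital LLC.

No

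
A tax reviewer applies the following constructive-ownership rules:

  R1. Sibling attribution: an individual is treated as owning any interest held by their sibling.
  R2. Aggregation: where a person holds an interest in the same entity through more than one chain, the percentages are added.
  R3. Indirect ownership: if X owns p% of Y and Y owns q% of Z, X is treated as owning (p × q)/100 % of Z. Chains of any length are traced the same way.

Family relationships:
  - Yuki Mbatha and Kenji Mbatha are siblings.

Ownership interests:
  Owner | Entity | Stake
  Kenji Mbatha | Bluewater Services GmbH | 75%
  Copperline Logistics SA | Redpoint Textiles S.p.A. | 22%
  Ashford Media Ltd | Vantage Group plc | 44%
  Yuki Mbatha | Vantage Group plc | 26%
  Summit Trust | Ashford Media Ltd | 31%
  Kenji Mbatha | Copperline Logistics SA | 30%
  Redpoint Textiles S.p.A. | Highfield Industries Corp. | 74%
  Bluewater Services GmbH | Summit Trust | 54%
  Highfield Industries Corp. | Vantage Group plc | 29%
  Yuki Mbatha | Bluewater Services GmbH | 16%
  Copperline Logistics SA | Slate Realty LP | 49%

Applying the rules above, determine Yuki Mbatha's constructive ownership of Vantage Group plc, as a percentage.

By sibling attribution (R1), Yuki Mbatha is treated as also owning Kenji Mbatha's interest in Bluewater Services GmbH, giving 16% + 75% = 91%.
By sibling attribution (R1), Yuki Mbatha is treated as owning Kenji Mbatha's 30% interest in Copperline Logistics SA.
Chain via Bluewater Services GmbH → Summit Trust → Ashford Media Ltd (R3): 91% × 54% × 31% × 44% = 6.702696% of Vantage Group plc.
Direct interest in Vantage Group plc: 26%.
Chain via Copperline Logistics SA → Redpoint Textiles S.p.A. → Highfield Industries Corp. (R3): 30% × 22% × 74% × 29% = 1.41636% of Vantage Group plc.
Aggregating (R2): 6.702696% + 26% + 1.41636% = 34.119056%.

34.119056%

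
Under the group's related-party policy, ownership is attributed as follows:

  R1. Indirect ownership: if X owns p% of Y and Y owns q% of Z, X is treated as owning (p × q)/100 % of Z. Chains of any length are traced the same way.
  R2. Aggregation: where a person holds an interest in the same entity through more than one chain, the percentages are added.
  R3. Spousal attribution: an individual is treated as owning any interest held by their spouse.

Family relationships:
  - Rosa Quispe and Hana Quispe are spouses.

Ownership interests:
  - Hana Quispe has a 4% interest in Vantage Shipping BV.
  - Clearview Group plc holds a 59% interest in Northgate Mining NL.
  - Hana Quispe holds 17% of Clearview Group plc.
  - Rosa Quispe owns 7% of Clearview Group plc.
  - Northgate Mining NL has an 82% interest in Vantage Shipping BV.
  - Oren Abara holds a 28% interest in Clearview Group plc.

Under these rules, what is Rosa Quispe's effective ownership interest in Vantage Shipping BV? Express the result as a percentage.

By spousal attribution (R3), Rosa Quispe is treated as also owning Hana Quispe's interest in Clearview Group plc, giving 7% + 17% = 24%.
By spousal attribution (R3), Rosa Quispe is treated as owning Hana Quispe's 4% interest in Vantage Shipping BV.
Chain via Clearview Group plc → Northgate Mining NL (R1): 24% × 59% × 82% = 11.6112% of Vantage Shipping BV.
Direct interest in Vantage Shipping BV: 4%.
Aggregating (R2): 11.6112% + 4% = 15.6112%.

15.6112%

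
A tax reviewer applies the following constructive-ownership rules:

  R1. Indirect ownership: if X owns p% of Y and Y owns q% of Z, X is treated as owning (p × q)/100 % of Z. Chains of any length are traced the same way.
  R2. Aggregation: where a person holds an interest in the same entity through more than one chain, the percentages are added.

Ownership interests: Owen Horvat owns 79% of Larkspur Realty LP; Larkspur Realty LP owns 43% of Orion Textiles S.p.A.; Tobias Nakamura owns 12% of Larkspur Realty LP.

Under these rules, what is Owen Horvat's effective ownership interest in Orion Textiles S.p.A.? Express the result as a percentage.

33.97%

Chain via Larkspur Realty LP (R1): 79% × 43% = 33.97% of Orion Textiles S.p.A.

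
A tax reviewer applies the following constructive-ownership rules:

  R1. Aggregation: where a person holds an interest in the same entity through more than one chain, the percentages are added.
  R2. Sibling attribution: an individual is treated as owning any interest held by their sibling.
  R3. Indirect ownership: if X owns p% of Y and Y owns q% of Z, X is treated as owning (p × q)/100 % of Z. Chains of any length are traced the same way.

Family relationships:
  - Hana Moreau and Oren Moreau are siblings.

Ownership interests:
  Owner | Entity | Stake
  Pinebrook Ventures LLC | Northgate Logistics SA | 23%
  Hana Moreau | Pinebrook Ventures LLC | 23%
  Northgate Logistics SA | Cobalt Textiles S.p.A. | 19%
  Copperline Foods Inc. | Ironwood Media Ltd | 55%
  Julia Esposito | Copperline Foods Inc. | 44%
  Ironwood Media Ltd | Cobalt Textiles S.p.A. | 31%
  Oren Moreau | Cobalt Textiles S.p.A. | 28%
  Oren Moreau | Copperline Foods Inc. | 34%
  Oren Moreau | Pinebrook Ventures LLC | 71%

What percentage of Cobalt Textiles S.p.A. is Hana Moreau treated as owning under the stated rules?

By sibling attribution (R2), Hana Moreau is treated as also owning Oren Moreau's interest in Pinebrook Ventures LLC, giving 23% + 71% = 94%.
By sibling attribution (R2), Hana Moreau is treated as owning Oren Moreau's 34% interest in Copperline Foods Inc.
By sibling attribution (R2), Hana Moreau is treated as owning Oren Moreau's 28% interest in Cobalt Textiles S.p.A.
Chain via Pinebrook Ventures LLC → Northgate Logistics SA (R3): 94% × 23% × 19% = 4.1078% of Cobalt Textiles S.p.A.
Chain via Copperline Foods Inc. → Ironwood Media Ltd (R3): 34% × 55% × 31% = 5.797% of Cobalt Textiles S.p.A.
Direct interest in Cobalt Textiles S.p.A: 28%.
Aggregating (R1): 4.1078% + 5.797% + 28% = 37.9048%.

37.9048%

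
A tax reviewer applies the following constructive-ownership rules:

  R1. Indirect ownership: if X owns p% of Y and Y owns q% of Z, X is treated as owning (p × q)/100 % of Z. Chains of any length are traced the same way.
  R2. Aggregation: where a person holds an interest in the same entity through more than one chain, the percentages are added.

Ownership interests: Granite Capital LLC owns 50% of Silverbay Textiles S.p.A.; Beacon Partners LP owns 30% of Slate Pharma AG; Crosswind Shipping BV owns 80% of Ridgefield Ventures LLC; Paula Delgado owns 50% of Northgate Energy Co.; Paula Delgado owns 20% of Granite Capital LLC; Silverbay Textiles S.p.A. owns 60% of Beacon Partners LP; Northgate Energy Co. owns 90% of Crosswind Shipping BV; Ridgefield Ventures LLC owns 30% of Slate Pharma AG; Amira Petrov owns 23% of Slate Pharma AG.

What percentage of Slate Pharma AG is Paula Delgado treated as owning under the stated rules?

12.6%

Chain via Northgate Energy Co. → Crosswind Shipping BV → Ridgefield Ventures LLC (R1): 50% × 90% × 80% × 30% = 10.8% of Slate Pharma AG.
Chain via Granite Capital LLC → Silverbay Textiles S.p.A. → Beacon Partners LP (R1): 20% × 50% × 60% × 30% = 1.8% of Slate Pharma AG.
Aggregating (R2): 10.8% + 1.8% = 12.6%.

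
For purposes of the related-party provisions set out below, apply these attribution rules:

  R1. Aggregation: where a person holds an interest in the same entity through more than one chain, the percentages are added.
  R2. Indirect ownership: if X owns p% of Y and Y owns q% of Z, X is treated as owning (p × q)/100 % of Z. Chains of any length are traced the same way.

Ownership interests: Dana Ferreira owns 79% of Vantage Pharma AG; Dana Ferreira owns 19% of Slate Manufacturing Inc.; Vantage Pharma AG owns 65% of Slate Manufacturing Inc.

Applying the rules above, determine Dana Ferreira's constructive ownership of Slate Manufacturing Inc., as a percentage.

70.35%

Chain via Vantage Pharma AG (R2): 79% × 65% = 51.35% of Slate Manufacturing Inc.
Direct interest in Slate Manufacturing Inc: 19%.
Aggregating (R1): 51.35% + 19% = 70.35%.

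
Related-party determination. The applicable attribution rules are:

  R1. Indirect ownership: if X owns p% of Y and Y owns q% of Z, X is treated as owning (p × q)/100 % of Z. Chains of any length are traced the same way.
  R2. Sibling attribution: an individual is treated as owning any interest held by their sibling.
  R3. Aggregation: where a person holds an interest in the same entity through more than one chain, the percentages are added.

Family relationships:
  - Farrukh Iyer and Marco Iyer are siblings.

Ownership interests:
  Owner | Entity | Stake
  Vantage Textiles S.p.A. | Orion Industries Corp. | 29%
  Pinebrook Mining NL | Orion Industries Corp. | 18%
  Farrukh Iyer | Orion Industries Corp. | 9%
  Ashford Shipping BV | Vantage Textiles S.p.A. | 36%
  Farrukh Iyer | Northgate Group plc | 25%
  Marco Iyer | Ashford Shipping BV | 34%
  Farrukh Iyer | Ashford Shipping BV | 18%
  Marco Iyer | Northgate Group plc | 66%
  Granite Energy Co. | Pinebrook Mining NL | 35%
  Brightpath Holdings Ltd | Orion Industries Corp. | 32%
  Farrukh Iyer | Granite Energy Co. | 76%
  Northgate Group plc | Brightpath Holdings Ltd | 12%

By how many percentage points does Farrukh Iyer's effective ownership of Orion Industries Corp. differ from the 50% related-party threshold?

27.2888

By sibling attribution (R2), Farrukh Iyer is treated as also owning Marco Iyer's interest in Northgate Group plc, giving 25% + 66% = 91%.
By sibling attribution (R2), Farrukh Iyer is treated as also owning Marco Iyer's interest in Ashford Shipping BV, giving 18% + 34% = 52%.
Chain via Northgate Group plc → Brightpath Holdings Ltd (R1): 91% × 12% × 32% = 3.4944% of Orion Industries Corp.
Chain via Granite Energy Co. → Pinebrook Mining NL (R1): 76% × 35% × 18% = 4.788% of Orion Industries Corp.
Chain via Ashford Shipping BV → Vantage Textiles S.p.A. (R1): 52% × 36% × 29% = 5.4288% of Orion Industries Corp.
Direct interest in Orion Industries Corp: 9%.
Aggregating (R3): 3.4944% + 4.788% + 5.4288% + 9% = 22.7112%.
22.7112% falls short of the 50% threshold by 27.2888 percentage points.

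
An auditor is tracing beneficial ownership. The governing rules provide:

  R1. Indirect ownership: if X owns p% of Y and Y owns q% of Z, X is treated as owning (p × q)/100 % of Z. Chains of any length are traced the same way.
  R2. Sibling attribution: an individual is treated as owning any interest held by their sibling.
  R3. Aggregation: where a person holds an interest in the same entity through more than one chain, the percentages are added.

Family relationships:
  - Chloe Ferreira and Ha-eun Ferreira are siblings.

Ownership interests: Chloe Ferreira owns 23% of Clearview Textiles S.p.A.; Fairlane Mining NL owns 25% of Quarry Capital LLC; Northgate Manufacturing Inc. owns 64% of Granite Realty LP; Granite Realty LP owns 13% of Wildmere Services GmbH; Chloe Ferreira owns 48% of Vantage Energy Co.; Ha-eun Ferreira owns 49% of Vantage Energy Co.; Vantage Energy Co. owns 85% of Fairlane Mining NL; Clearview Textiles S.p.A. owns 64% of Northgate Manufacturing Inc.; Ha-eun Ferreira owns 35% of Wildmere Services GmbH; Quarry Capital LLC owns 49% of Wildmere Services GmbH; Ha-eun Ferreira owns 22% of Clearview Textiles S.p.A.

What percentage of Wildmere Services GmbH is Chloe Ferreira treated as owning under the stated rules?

47.496285%

By sibling attribution (R2), Chloe Ferreira is treated as also owning Ha-eun Ferreira's interest in Vantage Energy Co, giving 48% + 49% = 97%.
By sibling attribution (R2), Chloe Ferreira is treated as also owning Ha-eun Ferreira's interest in Clearview Textiles S.p.A, giving 23% + 22% = 45%.
By sibling attribution (R2), Chloe Ferreira is treated as owning Ha-eun Ferreira's 35% interest in Wildmere Services GmbH.
Chain via Vantage Energy Co. → Fairlane Mining NL → Quarry Capital LLC (R1): 97% × 85% × 25% × 49% = 10.100125% of Wildmere Services GmbH.
Chain via Clearview Textiles S.p.A. → Northgate Manufacturing Inc. → Granite Realty LP (R1): 45% × 64% × 64% × 13% = 2.39616% of Wildmere Services GmbH.
Direct interest in Wildmere Services GmbH: 35%.
Aggregating (R3): 10.100125% + 2.39616% + 35% = 47.496285%.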